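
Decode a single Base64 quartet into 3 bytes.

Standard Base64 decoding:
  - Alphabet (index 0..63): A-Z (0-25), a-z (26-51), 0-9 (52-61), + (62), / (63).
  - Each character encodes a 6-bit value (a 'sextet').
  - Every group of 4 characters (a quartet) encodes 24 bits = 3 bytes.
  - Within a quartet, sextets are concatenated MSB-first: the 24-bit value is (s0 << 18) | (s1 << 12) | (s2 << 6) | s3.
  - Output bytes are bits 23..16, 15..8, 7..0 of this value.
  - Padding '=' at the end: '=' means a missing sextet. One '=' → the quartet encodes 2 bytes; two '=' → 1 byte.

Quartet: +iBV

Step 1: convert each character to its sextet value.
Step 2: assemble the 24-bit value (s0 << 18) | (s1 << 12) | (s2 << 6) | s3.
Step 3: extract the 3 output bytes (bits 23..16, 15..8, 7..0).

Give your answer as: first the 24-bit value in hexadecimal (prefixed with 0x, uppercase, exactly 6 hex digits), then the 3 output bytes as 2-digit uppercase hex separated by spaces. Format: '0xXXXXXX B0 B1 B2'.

Answer: 0xFA2055 FA 20 55

Derivation:
Sextets: +=62, i=34, B=1, V=21
24-bit: (62<<18) | (34<<12) | (1<<6) | 21
      = 0xF80000 | 0x022000 | 0x000040 | 0x000015
      = 0xFA2055
Bytes: (v>>16)&0xFF=FA, (v>>8)&0xFF=20, v&0xFF=55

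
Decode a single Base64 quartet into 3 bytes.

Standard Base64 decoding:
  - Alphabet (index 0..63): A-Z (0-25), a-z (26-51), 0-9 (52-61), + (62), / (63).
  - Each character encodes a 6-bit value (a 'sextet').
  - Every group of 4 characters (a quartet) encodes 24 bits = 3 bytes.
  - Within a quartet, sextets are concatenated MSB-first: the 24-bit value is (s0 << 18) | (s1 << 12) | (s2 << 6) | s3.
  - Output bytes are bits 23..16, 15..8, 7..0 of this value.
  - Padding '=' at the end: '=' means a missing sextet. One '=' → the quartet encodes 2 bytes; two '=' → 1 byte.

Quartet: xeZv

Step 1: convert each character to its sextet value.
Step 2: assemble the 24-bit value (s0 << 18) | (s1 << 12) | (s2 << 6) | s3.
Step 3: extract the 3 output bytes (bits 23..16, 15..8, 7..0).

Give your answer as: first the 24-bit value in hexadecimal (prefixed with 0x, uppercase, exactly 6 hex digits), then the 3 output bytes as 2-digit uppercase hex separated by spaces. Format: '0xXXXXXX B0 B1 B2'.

Sextets: x=49, e=30, Z=25, v=47
24-bit: (49<<18) | (30<<12) | (25<<6) | 47
      = 0xC40000 | 0x01E000 | 0x000640 | 0x00002F
      = 0xC5E66F
Bytes: (v>>16)&0xFF=C5, (v>>8)&0xFF=E6, v&0xFF=6F

Answer: 0xC5E66F C5 E6 6F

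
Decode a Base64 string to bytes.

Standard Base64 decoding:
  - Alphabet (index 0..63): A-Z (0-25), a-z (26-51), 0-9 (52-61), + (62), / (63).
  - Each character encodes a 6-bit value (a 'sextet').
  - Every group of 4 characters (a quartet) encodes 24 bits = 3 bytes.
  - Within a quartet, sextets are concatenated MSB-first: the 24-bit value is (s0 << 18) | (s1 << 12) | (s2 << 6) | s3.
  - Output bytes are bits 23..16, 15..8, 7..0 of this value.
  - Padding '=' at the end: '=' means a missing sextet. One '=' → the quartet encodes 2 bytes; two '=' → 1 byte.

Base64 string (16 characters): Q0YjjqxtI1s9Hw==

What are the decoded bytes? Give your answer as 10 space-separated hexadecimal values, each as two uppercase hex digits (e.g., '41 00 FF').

Answer: 43 46 23 8E AC 6D 23 5B 3D 1F

Derivation:
After char 0 ('Q'=16): chars_in_quartet=1 acc=0x10 bytes_emitted=0
After char 1 ('0'=52): chars_in_quartet=2 acc=0x434 bytes_emitted=0
After char 2 ('Y'=24): chars_in_quartet=3 acc=0x10D18 bytes_emitted=0
After char 3 ('j'=35): chars_in_quartet=4 acc=0x434623 -> emit 43 46 23, reset; bytes_emitted=3
After char 4 ('j'=35): chars_in_quartet=1 acc=0x23 bytes_emitted=3
After char 5 ('q'=42): chars_in_quartet=2 acc=0x8EA bytes_emitted=3
After char 6 ('x'=49): chars_in_quartet=3 acc=0x23AB1 bytes_emitted=3
After char 7 ('t'=45): chars_in_quartet=4 acc=0x8EAC6D -> emit 8E AC 6D, reset; bytes_emitted=6
After char 8 ('I'=8): chars_in_quartet=1 acc=0x8 bytes_emitted=6
After char 9 ('1'=53): chars_in_quartet=2 acc=0x235 bytes_emitted=6
After char 10 ('s'=44): chars_in_quartet=3 acc=0x8D6C bytes_emitted=6
After char 11 ('9'=61): chars_in_quartet=4 acc=0x235B3D -> emit 23 5B 3D, reset; bytes_emitted=9
After char 12 ('H'=7): chars_in_quartet=1 acc=0x7 bytes_emitted=9
After char 13 ('w'=48): chars_in_quartet=2 acc=0x1F0 bytes_emitted=9
Padding '==': partial quartet acc=0x1F0 -> emit 1F; bytes_emitted=10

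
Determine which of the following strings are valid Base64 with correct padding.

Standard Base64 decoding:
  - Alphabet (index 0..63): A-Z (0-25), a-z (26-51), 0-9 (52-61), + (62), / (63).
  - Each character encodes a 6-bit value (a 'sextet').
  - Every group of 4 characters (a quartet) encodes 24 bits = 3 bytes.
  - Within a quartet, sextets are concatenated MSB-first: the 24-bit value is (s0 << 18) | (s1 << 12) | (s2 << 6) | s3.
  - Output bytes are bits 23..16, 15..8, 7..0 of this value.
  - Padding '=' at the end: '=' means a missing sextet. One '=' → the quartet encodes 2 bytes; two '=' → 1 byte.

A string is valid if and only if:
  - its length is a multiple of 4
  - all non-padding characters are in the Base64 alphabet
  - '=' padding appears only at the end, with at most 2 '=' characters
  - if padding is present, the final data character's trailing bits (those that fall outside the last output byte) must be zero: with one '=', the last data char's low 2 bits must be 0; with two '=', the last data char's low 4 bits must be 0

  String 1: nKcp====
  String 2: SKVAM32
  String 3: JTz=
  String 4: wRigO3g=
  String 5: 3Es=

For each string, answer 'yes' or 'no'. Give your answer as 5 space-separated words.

Answer: no no no yes yes

Derivation:
String 1: 'nKcp====' → invalid (4 pad chars (max 2))
String 2: 'SKVAM32' → invalid (len=7 not mult of 4)
String 3: 'JTz=' → invalid (bad trailing bits)
String 4: 'wRigO3g=' → valid
String 5: '3Es=' → valid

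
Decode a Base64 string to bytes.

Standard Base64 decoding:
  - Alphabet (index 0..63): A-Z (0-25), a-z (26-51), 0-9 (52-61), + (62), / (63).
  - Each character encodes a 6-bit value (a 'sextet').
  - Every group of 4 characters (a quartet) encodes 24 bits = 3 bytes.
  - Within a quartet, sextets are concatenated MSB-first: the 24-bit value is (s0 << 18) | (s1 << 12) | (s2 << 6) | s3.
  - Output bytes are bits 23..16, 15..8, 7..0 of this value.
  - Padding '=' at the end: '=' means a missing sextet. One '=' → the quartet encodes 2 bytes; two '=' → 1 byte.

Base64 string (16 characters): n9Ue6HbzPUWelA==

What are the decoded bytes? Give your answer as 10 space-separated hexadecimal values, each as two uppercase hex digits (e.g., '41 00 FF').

Answer: 9F D5 1E E8 76 F3 3D 45 9E 94

Derivation:
After char 0 ('n'=39): chars_in_quartet=1 acc=0x27 bytes_emitted=0
After char 1 ('9'=61): chars_in_quartet=2 acc=0x9FD bytes_emitted=0
After char 2 ('U'=20): chars_in_quartet=3 acc=0x27F54 bytes_emitted=0
After char 3 ('e'=30): chars_in_quartet=4 acc=0x9FD51E -> emit 9F D5 1E, reset; bytes_emitted=3
After char 4 ('6'=58): chars_in_quartet=1 acc=0x3A bytes_emitted=3
After char 5 ('H'=7): chars_in_quartet=2 acc=0xE87 bytes_emitted=3
After char 6 ('b'=27): chars_in_quartet=3 acc=0x3A1DB bytes_emitted=3
After char 7 ('z'=51): chars_in_quartet=4 acc=0xE876F3 -> emit E8 76 F3, reset; bytes_emitted=6
After char 8 ('P'=15): chars_in_quartet=1 acc=0xF bytes_emitted=6
After char 9 ('U'=20): chars_in_quartet=2 acc=0x3D4 bytes_emitted=6
After char 10 ('W'=22): chars_in_quartet=3 acc=0xF516 bytes_emitted=6
After char 11 ('e'=30): chars_in_quartet=4 acc=0x3D459E -> emit 3D 45 9E, reset; bytes_emitted=9
After char 12 ('l'=37): chars_in_quartet=1 acc=0x25 bytes_emitted=9
After char 13 ('A'=0): chars_in_quartet=2 acc=0x940 bytes_emitted=9
Padding '==': partial quartet acc=0x940 -> emit 94; bytes_emitted=10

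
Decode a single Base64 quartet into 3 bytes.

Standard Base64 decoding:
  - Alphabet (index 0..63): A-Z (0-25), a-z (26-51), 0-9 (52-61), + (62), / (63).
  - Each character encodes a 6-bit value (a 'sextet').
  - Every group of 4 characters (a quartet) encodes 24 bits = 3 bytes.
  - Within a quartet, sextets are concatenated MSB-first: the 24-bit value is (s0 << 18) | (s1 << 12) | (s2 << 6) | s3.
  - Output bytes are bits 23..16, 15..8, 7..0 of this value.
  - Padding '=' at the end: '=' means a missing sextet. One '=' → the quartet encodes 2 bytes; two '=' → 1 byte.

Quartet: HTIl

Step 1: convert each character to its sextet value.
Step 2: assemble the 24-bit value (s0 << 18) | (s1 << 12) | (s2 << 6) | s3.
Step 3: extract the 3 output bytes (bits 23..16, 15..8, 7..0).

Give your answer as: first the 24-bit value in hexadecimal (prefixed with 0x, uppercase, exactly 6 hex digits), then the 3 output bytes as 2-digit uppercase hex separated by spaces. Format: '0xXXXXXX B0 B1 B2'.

Sextets: H=7, T=19, I=8, l=37
24-bit: (7<<18) | (19<<12) | (8<<6) | 37
      = 0x1C0000 | 0x013000 | 0x000200 | 0x000025
      = 0x1D3225
Bytes: (v>>16)&0xFF=1D, (v>>8)&0xFF=32, v&0xFF=25

Answer: 0x1D3225 1D 32 25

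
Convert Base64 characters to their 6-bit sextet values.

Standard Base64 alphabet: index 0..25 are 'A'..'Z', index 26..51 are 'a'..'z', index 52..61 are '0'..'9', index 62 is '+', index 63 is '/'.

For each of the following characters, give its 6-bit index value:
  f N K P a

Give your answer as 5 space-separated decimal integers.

Answer: 31 13 10 15 26

Derivation:
'f': a..z range, 26 + ord('f') − ord('a') = 31
'N': A..Z range, ord('N') − ord('A') = 13
'K': A..Z range, ord('K') − ord('A') = 10
'P': A..Z range, ord('P') − ord('A') = 15
'a': a..z range, 26 + ord('a') − ord('a') = 26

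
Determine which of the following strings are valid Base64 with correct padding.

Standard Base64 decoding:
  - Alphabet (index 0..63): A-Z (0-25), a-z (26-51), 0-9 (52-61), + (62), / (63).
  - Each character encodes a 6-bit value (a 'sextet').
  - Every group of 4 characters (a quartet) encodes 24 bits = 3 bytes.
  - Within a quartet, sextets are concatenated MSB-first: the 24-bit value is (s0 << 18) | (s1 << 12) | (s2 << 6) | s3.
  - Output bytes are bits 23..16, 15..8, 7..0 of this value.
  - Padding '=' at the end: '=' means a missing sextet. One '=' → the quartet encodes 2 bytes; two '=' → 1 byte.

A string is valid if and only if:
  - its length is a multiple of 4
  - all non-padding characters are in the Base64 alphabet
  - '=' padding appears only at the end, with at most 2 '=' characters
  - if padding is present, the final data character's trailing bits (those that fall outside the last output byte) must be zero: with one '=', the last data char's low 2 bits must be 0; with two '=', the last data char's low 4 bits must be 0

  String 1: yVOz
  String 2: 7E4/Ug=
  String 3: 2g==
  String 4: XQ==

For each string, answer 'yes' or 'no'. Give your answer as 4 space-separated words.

Answer: yes no yes yes

Derivation:
String 1: 'yVOz' → valid
String 2: '7E4/Ug=' → invalid (len=7 not mult of 4)
String 3: '2g==' → valid
String 4: 'XQ==' → valid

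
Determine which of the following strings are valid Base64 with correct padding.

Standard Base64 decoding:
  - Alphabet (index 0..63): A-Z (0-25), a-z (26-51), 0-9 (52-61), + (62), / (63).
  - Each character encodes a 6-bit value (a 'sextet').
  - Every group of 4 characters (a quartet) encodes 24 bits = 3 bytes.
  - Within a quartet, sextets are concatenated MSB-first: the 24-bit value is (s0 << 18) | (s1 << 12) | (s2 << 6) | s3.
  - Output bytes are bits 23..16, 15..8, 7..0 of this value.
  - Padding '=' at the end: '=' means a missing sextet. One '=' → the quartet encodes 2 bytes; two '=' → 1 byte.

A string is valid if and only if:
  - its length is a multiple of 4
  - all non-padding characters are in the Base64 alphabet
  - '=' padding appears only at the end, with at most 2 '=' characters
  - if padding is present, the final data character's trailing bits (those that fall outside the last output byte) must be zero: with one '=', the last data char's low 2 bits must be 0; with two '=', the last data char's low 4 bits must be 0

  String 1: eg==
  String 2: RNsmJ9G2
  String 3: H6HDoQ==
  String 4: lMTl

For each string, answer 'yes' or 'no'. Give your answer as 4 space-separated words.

String 1: 'eg==' → valid
String 2: 'RNsmJ9G2' → valid
String 3: 'H6HDoQ==' → valid
String 4: 'lMTl' → valid

Answer: yes yes yes yes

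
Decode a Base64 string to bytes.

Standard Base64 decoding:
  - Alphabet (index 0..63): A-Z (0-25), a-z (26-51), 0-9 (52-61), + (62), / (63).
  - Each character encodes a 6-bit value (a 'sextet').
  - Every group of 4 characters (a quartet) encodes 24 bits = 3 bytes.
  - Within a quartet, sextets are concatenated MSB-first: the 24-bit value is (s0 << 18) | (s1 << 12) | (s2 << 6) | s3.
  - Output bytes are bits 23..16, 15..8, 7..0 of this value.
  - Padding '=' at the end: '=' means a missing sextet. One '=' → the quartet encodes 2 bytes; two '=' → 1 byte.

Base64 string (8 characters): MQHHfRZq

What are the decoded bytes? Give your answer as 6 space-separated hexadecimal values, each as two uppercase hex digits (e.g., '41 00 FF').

After char 0 ('M'=12): chars_in_quartet=1 acc=0xC bytes_emitted=0
After char 1 ('Q'=16): chars_in_quartet=2 acc=0x310 bytes_emitted=0
After char 2 ('H'=7): chars_in_quartet=3 acc=0xC407 bytes_emitted=0
After char 3 ('H'=7): chars_in_quartet=4 acc=0x3101C7 -> emit 31 01 C7, reset; bytes_emitted=3
After char 4 ('f'=31): chars_in_quartet=1 acc=0x1F bytes_emitted=3
After char 5 ('R'=17): chars_in_quartet=2 acc=0x7D1 bytes_emitted=3
After char 6 ('Z'=25): chars_in_quartet=3 acc=0x1F459 bytes_emitted=3
After char 7 ('q'=42): chars_in_quartet=4 acc=0x7D166A -> emit 7D 16 6A, reset; bytes_emitted=6

Answer: 31 01 C7 7D 16 6A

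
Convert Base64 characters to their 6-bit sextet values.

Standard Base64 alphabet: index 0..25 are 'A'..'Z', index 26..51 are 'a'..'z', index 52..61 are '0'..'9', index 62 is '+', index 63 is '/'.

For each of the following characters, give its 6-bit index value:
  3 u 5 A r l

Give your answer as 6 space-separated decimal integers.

'3': 0..9 range, 52 + ord('3') − ord('0') = 55
'u': a..z range, 26 + ord('u') − ord('a') = 46
'5': 0..9 range, 52 + ord('5') − ord('0') = 57
'A': A..Z range, ord('A') − ord('A') = 0
'r': a..z range, 26 + ord('r') − ord('a') = 43
'l': a..z range, 26 + ord('l') − ord('a') = 37

Answer: 55 46 57 0 43 37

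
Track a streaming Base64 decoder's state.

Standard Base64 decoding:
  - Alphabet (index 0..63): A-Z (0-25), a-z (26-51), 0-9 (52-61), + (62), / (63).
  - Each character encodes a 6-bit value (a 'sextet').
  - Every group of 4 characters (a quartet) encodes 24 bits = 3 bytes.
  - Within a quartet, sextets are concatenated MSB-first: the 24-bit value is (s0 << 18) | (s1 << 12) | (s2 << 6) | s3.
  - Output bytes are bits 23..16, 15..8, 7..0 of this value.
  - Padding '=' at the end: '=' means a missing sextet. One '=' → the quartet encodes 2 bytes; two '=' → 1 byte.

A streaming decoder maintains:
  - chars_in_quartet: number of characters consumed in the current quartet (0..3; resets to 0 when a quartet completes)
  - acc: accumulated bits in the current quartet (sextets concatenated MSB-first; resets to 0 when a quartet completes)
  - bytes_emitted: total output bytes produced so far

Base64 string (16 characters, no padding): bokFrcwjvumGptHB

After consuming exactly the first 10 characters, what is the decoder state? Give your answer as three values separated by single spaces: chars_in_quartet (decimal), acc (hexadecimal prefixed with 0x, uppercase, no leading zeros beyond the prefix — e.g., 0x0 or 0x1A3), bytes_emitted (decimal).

Answer: 2 0xBEE 6

Derivation:
After char 0 ('b'=27): chars_in_quartet=1 acc=0x1B bytes_emitted=0
After char 1 ('o'=40): chars_in_quartet=2 acc=0x6E8 bytes_emitted=0
After char 2 ('k'=36): chars_in_quartet=3 acc=0x1BA24 bytes_emitted=0
After char 3 ('F'=5): chars_in_quartet=4 acc=0x6E8905 -> emit 6E 89 05, reset; bytes_emitted=3
After char 4 ('r'=43): chars_in_quartet=1 acc=0x2B bytes_emitted=3
After char 5 ('c'=28): chars_in_quartet=2 acc=0xADC bytes_emitted=3
After char 6 ('w'=48): chars_in_quartet=3 acc=0x2B730 bytes_emitted=3
After char 7 ('j'=35): chars_in_quartet=4 acc=0xADCC23 -> emit AD CC 23, reset; bytes_emitted=6
After char 8 ('v'=47): chars_in_quartet=1 acc=0x2F bytes_emitted=6
After char 9 ('u'=46): chars_in_quartet=2 acc=0xBEE bytes_emitted=6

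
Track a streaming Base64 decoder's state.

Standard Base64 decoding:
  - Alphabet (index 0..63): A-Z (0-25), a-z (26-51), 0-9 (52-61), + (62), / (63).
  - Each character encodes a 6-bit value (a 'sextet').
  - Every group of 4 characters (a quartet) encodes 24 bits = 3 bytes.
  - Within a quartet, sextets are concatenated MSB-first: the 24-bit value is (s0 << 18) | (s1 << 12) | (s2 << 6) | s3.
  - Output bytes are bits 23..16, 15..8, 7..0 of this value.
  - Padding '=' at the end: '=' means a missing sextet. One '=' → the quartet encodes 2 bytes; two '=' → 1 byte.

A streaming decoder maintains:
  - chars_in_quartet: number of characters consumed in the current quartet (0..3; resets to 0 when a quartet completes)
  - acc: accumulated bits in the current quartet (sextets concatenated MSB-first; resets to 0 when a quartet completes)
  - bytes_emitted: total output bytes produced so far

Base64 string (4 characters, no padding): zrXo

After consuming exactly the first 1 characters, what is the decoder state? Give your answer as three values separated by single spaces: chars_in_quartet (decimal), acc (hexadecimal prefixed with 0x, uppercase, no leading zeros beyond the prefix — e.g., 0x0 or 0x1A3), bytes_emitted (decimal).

After char 0 ('z'=51): chars_in_quartet=1 acc=0x33 bytes_emitted=0

Answer: 1 0x33 0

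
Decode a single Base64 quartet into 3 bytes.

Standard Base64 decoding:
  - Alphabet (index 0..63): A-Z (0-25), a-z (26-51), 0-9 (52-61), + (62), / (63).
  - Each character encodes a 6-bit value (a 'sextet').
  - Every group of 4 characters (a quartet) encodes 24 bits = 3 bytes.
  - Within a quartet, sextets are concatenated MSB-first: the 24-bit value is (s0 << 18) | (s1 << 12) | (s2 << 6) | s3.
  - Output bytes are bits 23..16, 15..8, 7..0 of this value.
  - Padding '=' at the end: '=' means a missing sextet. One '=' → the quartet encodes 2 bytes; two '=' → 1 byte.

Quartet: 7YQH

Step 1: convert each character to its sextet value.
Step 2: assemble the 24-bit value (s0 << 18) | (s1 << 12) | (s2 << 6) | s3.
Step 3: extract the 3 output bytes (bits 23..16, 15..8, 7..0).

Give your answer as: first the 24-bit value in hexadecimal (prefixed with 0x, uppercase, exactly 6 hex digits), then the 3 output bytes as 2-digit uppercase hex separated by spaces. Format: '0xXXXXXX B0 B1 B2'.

Answer: 0xED8407 ED 84 07

Derivation:
Sextets: 7=59, Y=24, Q=16, H=7
24-bit: (59<<18) | (24<<12) | (16<<6) | 7
      = 0xEC0000 | 0x018000 | 0x000400 | 0x000007
      = 0xED8407
Bytes: (v>>16)&0xFF=ED, (v>>8)&0xFF=84, v&0xFF=07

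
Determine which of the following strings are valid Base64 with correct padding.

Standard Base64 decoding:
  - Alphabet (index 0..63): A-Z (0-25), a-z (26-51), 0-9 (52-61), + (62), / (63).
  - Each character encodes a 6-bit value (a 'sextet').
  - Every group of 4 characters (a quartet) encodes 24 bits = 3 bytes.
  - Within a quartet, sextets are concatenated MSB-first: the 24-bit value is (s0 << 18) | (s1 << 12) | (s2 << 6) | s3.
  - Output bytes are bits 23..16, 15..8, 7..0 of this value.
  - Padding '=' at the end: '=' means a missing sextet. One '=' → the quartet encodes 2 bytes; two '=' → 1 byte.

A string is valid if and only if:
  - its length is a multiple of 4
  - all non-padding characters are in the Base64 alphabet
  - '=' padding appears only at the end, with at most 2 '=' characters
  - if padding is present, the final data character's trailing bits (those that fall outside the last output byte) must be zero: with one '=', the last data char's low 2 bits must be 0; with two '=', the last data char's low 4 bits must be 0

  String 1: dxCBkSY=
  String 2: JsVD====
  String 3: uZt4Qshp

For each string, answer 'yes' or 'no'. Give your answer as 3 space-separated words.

String 1: 'dxCBkSY=' → valid
String 2: 'JsVD====' → invalid (4 pad chars (max 2))
String 3: 'uZt4Qshp' → valid

Answer: yes no yes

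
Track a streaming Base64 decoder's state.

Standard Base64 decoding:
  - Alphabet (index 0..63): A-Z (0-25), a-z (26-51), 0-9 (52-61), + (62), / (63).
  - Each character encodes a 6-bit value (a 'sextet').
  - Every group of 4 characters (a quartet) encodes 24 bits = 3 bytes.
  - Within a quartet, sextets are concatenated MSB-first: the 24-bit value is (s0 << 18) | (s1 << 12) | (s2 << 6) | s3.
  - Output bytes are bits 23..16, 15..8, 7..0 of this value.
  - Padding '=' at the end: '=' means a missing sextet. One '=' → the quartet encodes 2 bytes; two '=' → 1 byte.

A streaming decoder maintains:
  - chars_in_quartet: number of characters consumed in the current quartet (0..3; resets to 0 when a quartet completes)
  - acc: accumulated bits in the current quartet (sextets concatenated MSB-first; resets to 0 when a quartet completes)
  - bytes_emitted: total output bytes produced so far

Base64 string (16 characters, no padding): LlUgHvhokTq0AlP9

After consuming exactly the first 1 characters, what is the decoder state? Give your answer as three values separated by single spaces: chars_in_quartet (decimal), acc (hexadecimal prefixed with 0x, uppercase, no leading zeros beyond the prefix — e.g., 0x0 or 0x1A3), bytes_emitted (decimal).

Answer: 1 0xB 0

Derivation:
After char 0 ('L'=11): chars_in_quartet=1 acc=0xB bytes_emitted=0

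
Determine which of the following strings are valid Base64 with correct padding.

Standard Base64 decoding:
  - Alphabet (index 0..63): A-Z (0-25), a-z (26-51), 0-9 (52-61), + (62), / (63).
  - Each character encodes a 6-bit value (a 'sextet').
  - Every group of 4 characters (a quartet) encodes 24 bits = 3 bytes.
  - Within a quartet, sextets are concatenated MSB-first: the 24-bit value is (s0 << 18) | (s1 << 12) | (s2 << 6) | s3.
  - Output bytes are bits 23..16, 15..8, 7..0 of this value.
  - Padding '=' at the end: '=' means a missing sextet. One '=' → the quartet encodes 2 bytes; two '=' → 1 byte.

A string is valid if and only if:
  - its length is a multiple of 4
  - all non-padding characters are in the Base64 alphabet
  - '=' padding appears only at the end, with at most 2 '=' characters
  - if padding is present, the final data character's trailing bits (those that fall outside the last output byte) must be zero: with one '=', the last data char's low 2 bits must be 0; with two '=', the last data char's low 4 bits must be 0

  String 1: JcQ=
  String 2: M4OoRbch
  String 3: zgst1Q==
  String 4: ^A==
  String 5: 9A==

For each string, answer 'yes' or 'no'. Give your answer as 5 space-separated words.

Answer: yes yes yes no yes

Derivation:
String 1: 'JcQ=' → valid
String 2: 'M4OoRbch' → valid
String 3: 'zgst1Q==' → valid
String 4: '^A==' → invalid (bad char(s): ['^'])
String 5: '9A==' → valid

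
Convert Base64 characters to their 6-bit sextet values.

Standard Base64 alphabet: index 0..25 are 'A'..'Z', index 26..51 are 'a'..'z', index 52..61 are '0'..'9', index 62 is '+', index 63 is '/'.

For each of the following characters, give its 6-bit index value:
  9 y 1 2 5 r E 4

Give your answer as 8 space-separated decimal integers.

'9': 0..9 range, 52 + ord('9') − ord('0') = 61
'y': a..z range, 26 + ord('y') − ord('a') = 50
'1': 0..9 range, 52 + ord('1') − ord('0') = 53
'2': 0..9 range, 52 + ord('2') − ord('0') = 54
'5': 0..9 range, 52 + ord('5') − ord('0') = 57
'r': a..z range, 26 + ord('r') − ord('a') = 43
'E': A..Z range, ord('E') − ord('A') = 4
'4': 0..9 range, 52 + ord('4') − ord('0') = 56

Answer: 61 50 53 54 57 43 4 56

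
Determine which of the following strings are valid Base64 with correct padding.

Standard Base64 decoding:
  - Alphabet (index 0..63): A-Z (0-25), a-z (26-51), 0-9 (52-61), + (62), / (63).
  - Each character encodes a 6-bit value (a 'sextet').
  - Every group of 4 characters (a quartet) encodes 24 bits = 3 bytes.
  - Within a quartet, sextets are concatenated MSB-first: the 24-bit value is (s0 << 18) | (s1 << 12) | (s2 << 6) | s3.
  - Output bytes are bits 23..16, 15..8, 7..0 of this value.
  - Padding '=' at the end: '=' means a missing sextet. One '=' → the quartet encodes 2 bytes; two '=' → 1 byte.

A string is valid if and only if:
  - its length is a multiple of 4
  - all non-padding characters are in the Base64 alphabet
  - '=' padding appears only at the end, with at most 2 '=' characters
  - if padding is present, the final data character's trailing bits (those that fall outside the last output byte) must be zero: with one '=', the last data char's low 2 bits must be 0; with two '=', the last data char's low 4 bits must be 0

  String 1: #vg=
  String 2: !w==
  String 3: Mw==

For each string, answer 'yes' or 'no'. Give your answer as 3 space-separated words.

String 1: '#vg=' → invalid (bad char(s): ['#'])
String 2: '!w==' → invalid (bad char(s): ['!'])
String 3: 'Mw==' → valid

Answer: no no yes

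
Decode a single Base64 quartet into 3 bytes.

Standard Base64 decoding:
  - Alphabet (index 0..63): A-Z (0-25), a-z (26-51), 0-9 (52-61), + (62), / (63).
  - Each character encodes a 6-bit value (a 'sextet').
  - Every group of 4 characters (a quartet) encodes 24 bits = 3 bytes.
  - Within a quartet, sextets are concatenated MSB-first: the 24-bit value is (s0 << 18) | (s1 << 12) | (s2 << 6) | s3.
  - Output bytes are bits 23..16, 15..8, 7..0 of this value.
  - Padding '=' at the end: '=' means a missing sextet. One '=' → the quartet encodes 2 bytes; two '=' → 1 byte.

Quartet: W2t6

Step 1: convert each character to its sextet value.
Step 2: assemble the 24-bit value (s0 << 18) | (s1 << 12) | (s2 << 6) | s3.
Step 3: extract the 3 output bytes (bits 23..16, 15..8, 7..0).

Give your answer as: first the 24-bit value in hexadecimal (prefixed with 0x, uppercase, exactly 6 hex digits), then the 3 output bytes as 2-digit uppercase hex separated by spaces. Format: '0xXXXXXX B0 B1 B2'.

Sextets: W=22, 2=54, t=45, 6=58
24-bit: (22<<18) | (54<<12) | (45<<6) | 58
      = 0x580000 | 0x036000 | 0x000B40 | 0x00003A
      = 0x5B6B7A
Bytes: (v>>16)&0xFF=5B, (v>>8)&0xFF=6B, v&0xFF=7A

Answer: 0x5B6B7A 5B 6B 7A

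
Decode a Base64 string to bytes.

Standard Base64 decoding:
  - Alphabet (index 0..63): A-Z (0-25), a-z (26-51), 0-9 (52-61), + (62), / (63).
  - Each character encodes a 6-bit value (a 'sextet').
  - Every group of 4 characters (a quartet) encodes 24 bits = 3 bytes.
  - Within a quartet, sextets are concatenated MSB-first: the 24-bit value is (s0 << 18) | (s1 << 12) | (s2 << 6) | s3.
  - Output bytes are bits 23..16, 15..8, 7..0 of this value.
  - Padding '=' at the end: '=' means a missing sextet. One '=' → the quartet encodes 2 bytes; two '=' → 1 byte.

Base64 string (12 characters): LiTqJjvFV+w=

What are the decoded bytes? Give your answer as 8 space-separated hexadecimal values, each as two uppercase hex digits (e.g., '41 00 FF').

Answer: 2E 24 EA 26 3B C5 57 EC

Derivation:
After char 0 ('L'=11): chars_in_quartet=1 acc=0xB bytes_emitted=0
After char 1 ('i'=34): chars_in_quartet=2 acc=0x2E2 bytes_emitted=0
After char 2 ('T'=19): chars_in_quartet=3 acc=0xB893 bytes_emitted=0
After char 3 ('q'=42): chars_in_quartet=4 acc=0x2E24EA -> emit 2E 24 EA, reset; bytes_emitted=3
After char 4 ('J'=9): chars_in_quartet=1 acc=0x9 bytes_emitted=3
After char 5 ('j'=35): chars_in_quartet=2 acc=0x263 bytes_emitted=3
After char 6 ('v'=47): chars_in_quartet=3 acc=0x98EF bytes_emitted=3
After char 7 ('F'=5): chars_in_quartet=4 acc=0x263BC5 -> emit 26 3B C5, reset; bytes_emitted=6
After char 8 ('V'=21): chars_in_quartet=1 acc=0x15 bytes_emitted=6
After char 9 ('+'=62): chars_in_quartet=2 acc=0x57E bytes_emitted=6
After char 10 ('w'=48): chars_in_quartet=3 acc=0x15FB0 bytes_emitted=6
Padding '=': partial quartet acc=0x15FB0 -> emit 57 EC; bytes_emitted=8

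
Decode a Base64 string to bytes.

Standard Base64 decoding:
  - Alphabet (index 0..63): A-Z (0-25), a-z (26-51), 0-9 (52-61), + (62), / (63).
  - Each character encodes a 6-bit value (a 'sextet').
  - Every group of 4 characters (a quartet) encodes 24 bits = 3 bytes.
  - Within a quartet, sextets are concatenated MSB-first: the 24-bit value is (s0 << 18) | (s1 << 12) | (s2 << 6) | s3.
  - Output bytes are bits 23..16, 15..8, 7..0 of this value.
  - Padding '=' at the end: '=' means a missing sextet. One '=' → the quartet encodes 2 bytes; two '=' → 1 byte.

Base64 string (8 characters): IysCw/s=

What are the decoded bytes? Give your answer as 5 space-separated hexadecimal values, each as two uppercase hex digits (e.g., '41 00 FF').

After char 0 ('I'=8): chars_in_quartet=1 acc=0x8 bytes_emitted=0
After char 1 ('y'=50): chars_in_quartet=2 acc=0x232 bytes_emitted=0
After char 2 ('s'=44): chars_in_quartet=3 acc=0x8CAC bytes_emitted=0
After char 3 ('C'=2): chars_in_quartet=4 acc=0x232B02 -> emit 23 2B 02, reset; bytes_emitted=3
After char 4 ('w'=48): chars_in_quartet=1 acc=0x30 bytes_emitted=3
After char 5 ('/'=63): chars_in_quartet=2 acc=0xC3F bytes_emitted=3
After char 6 ('s'=44): chars_in_quartet=3 acc=0x30FEC bytes_emitted=3
Padding '=': partial quartet acc=0x30FEC -> emit C3 FB; bytes_emitted=5

Answer: 23 2B 02 C3 FB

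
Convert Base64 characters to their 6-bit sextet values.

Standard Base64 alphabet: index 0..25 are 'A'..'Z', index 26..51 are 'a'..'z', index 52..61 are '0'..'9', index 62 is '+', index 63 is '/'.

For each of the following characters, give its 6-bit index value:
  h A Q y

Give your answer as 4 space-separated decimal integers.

Answer: 33 0 16 50

Derivation:
'h': a..z range, 26 + ord('h') − ord('a') = 33
'A': A..Z range, ord('A') − ord('A') = 0
'Q': A..Z range, ord('Q') − ord('A') = 16
'y': a..z range, 26 + ord('y') − ord('a') = 50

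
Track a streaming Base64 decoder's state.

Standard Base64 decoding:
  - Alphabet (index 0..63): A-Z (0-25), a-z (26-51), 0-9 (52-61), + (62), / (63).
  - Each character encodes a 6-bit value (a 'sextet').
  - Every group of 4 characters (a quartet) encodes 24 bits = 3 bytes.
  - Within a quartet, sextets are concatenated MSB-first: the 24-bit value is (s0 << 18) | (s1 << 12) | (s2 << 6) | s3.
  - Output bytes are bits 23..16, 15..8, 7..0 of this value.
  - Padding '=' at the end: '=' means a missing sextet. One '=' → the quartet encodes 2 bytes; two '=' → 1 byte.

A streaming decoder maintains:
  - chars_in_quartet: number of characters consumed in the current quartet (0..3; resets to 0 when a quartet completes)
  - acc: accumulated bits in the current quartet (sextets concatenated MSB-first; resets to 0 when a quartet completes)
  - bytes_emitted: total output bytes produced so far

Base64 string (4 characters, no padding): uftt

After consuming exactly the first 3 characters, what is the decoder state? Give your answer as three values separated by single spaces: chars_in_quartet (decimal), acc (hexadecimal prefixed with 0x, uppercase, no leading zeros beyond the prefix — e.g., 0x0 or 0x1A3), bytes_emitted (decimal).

After char 0 ('u'=46): chars_in_quartet=1 acc=0x2E bytes_emitted=0
After char 1 ('f'=31): chars_in_quartet=2 acc=0xB9F bytes_emitted=0
After char 2 ('t'=45): chars_in_quartet=3 acc=0x2E7ED bytes_emitted=0

Answer: 3 0x2E7ED 0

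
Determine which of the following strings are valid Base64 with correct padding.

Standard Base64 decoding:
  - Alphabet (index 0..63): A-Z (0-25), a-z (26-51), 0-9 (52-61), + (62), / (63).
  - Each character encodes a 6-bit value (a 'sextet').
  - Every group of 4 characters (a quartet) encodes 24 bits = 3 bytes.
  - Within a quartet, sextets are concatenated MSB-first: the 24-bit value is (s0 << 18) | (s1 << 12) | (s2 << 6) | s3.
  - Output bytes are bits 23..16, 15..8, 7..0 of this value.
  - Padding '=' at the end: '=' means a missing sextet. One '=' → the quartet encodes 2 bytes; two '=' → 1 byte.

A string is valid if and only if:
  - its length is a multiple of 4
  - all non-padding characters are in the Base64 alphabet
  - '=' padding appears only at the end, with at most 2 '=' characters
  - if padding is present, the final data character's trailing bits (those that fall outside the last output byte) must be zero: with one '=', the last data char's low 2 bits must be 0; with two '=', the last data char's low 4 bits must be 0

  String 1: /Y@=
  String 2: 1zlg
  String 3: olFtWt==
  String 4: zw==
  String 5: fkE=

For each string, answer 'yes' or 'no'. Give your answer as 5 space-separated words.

Answer: no yes no yes yes

Derivation:
String 1: '/Y@=' → invalid (bad char(s): ['@'])
String 2: '1zlg' → valid
String 3: 'olFtWt==' → invalid (bad trailing bits)
String 4: 'zw==' → valid
String 5: 'fkE=' → valid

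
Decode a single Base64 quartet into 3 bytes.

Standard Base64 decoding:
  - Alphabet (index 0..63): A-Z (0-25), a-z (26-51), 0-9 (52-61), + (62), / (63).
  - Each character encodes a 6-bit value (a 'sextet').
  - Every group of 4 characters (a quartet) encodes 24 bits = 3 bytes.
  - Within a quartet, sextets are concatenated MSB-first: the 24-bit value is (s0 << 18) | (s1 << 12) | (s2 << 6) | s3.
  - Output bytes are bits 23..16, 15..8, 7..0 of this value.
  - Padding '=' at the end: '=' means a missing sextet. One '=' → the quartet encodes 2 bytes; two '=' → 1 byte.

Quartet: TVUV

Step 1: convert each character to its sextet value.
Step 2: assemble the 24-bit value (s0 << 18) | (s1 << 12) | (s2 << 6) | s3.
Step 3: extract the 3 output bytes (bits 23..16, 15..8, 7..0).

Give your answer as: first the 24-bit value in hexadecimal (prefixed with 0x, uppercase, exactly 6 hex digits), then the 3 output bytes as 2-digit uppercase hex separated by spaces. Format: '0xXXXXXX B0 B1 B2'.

Sextets: T=19, V=21, U=20, V=21
24-bit: (19<<18) | (21<<12) | (20<<6) | 21
      = 0x4C0000 | 0x015000 | 0x000500 | 0x000015
      = 0x4D5515
Bytes: (v>>16)&0xFF=4D, (v>>8)&0xFF=55, v&0xFF=15

Answer: 0x4D5515 4D 55 15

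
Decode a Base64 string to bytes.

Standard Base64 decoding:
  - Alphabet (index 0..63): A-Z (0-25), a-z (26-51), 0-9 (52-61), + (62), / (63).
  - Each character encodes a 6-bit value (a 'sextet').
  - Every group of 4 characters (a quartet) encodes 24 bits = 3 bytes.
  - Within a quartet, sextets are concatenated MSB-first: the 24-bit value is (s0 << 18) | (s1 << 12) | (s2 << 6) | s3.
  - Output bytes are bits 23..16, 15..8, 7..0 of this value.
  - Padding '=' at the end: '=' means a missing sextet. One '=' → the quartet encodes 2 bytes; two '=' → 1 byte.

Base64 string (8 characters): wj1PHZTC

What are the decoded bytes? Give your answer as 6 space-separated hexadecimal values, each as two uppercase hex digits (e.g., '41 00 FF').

Answer: C2 3D 4F 1D 94 C2

Derivation:
After char 0 ('w'=48): chars_in_quartet=1 acc=0x30 bytes_emitted=0
After char 1 ('j'=35): chars_in_quartet=2 acc=0xC23 bytes_emitted=0
After char 2 ('1'=53): chars_in_quartet=3 acc=0x308F5 bytes_emitted=0
After char 3 ('P'=15): chars_in_quartet=4 acc=0xC23D4F -> emit C2 3D 4F, reset; bytes_emitted=3
After char 4 ('H'=7): chars_in_quartet=1 acc=0x7 bytes_emitted=3
After char 5 ('Z'=25): chars_in_quartet=2 acc=0x1D9 bytes_emitted=3
After char 6 ('T'=19): chars_in_quartet=3 acc=0x7653 bytes_emitted=3
After char 7 ('C'=2): chars_in_quartet=4 acc=0x1D94C2 -> emit 1D 94 C2, reset; bytes_emitted=6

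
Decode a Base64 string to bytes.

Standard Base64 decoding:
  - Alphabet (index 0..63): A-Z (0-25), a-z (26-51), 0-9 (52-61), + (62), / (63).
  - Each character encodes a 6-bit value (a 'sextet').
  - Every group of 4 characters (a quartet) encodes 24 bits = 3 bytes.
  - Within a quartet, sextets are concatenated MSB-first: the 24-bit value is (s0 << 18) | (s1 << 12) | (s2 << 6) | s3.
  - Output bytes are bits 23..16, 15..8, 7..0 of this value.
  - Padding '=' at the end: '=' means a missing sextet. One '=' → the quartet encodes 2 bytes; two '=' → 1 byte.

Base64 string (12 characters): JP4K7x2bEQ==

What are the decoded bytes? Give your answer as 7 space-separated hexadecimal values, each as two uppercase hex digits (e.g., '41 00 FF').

Answer: 24 FE 0A EF 1D 9B 11

Derivation:
After char 0 ('J'=9): chars_in_quartet=1 acc=0x9 bytes_emitted=0
After char 1 ('P'=15): chars_in_quartet=2 acc=0x24F bytes_emitted=0
After char 2 ('4'=56): chars_in_quartet=3 acc=0x93F8 bytes_emitted=0
After char 3 ('K'=10): chars_in_quartet=4 acc=0x24FE0A -> emit 24 FE 0A, reset; bytes_emitted=3
After char 4 ('7'=59): chars_in_quartet=1 acc=0x3B bytes_emitted=3
After char 5 ('x'=49): chars_in_quartet=2 acc=0xEF1 bytes_emitted=3
After char 6 ('2'=54): chars_in_quartet=3 acc=0x3BC76 bytes_emitted=3
After char 7 ('b'=27): chars_in_quartet=4 acc=0xEF1D9B -> emit EF 1D 9B, reset; bytes_emitted=6
After char 8 ('E'=4): chars_in_quartet=1 acc=0x4 bytes_emitted=6
After char 9 ('Q'=16): chars_in_quartet=2 acc=0x110 bytes_emitted=6
Padding '==': partial quartet acc=0x110 -> emit 11; bytes_emitted=7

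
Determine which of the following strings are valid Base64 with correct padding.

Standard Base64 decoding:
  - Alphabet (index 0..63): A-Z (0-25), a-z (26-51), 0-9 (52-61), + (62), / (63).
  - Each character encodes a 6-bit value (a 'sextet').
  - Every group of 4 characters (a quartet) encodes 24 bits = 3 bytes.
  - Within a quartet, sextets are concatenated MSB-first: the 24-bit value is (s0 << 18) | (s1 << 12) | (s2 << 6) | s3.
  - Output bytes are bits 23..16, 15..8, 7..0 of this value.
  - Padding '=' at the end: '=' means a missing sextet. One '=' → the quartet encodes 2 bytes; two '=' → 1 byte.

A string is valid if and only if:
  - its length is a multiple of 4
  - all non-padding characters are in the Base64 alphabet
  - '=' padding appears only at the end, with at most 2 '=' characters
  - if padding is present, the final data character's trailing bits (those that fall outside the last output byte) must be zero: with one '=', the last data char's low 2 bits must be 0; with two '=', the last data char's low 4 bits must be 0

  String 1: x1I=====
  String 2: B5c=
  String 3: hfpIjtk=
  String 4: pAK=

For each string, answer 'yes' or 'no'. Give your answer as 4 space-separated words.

Answer: no yes yes no

Derivation:
String 1: 'x1I=====' → invalid (5 pad chars (max 2))
String 2: 'B5c=' → valid
String 3: 'hfpIjtk=' → valid
String 4: 'pAK=' → invalid (bad trailing bits)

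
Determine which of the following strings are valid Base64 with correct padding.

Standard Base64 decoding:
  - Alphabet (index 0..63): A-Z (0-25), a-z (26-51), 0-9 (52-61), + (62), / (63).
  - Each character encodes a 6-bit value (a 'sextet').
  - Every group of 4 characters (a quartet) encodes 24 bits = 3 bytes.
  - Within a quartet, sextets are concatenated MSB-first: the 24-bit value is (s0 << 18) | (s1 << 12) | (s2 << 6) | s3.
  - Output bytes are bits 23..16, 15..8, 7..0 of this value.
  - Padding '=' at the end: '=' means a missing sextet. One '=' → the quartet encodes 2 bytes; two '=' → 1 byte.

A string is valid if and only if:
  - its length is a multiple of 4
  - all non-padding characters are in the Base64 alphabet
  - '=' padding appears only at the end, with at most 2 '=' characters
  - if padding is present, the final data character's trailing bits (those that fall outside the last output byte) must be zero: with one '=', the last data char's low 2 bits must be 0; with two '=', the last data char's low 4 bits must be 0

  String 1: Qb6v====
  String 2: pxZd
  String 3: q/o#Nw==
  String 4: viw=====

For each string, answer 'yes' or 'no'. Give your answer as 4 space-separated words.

Answer: no yes no no

Derivation:
String 1: 'Qb6v====' → invalid (4 pad chars (max 2))
String 2: 'pxZd' → valid
String 3: 'q/o#Nw==' → invalid (bad char(s): ['#'])
String 4: 'viw=====' → invalid (5 pad chars (max 2))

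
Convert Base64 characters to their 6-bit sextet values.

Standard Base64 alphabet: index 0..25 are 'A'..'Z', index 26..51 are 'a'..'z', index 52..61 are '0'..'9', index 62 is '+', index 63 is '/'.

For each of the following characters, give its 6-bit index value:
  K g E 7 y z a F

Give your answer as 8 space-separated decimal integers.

Answer: 10 32 4 59 50 51 26 5

Derivation:
'K': A..Z range, ord('K') − ord('A') = 10
'g': a..z range, 26 + ord('g') − ord('a') = 32
'E': A..Z range, ord('E') − ord('A') = 4
'7': 0..9 range, 52 + ord('7') − ord('0') = 59
'y': a..z range, 26 + ord('y') − ord('a') = 50
'z': a..z range, 26 + ord('z') − ord('a') = 51
'a': a..z range, 26 + ord('a') − ord('a') = 26
'F': A..Z range, ord('F') − ord('A') = 5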